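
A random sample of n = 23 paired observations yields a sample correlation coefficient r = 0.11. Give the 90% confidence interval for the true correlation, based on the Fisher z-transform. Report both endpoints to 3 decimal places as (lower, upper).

z_r = atanh(0.11) = 0.110447;  SE = 1/√(n−3) = 1/√20 = 0.223607
z-limits: 0.110447 ± 1.645·0.223607 = 0.110447 ± 0.367834 = [-0.257387, 0.478281]
ρ-limits: (tanh -0.257387, tanh 0.478281) = (-0.252, 0.445)

(-0.252, 0.445)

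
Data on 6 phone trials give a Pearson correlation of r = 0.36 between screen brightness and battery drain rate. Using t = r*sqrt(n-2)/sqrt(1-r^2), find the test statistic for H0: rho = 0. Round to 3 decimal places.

0.772

1 − r² = 1 − 0.1296 = 0.8704;  √(1−r²) = 0.932952
√(n−2) = √4 = 2.000000
t = r·√(n−2)/√(1−r²) = 0.36 · 2.000000 / 0.932952 = 0.772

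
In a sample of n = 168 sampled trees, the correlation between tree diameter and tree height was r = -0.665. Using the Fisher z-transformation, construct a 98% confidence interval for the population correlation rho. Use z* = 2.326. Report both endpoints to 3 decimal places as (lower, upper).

Fisher z: z_r = atanh(r) = ½·ln((1+(-0.665))/(1−(-0.665))) = -0.801725
SE(z) = 1/√(n−3) = 1/√165 = 0.077850
98% ⇒ z* = 2.326; margin = 2.326·0.077850 = 0.181079
CI on z-scale: (-0.982804, -0.620646)
Back-transform: tanh(-0.982804) = -0.754277, tanh(-0.620646) = -0.551578

(-0.754, -0.552)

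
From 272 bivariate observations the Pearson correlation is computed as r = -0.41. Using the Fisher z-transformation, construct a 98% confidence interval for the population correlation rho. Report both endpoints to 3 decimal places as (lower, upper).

(-0.521, -0.286)

z_r = atanh(-0.41) = -0.435611;  SE = 1/√(n−3) = 1/√269 = 0.060971
z-limits: -0.435611 ± 2.326·0.060971 = -0.435611 ± 0.141819 = [-0.577430, -0.293792]
ρ-limits: (tanh -0.577430, tanh -0.293792) = (-0.521, -0.286)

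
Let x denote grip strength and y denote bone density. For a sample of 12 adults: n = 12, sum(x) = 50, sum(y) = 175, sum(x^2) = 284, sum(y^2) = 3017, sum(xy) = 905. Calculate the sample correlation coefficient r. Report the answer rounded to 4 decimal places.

Numerator: nΣxy − (Σx)(Σy) = 12·905 − (50)(175) = 2110
Denominator: √[(nΣx²−(Σx)²)(nΣy²−(Σy)²)]
  nΣx²−(Σx)² = 12·284 − 2500 = 908;  nΣy²−(Σy)² = 12·3017 − 30625 = 5579
  √(908·5579) = √5065732 = 2250.7181
r = 2110 / 2250.7181 = 0.9375

0.9375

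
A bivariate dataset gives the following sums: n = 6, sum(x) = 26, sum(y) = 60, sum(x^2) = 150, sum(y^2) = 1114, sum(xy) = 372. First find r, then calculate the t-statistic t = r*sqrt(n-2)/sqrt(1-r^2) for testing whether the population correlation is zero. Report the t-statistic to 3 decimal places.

2.748

Numerator: nΣxy − (Σx)(Σy) = 6·372 − (26)(60) = 672
Denominator: √[(nΣx²−(Σx)²)(nΣy²−(Σy)²)]
  nΣx²−(Σx)² = 6·150 − 676 = 224;  nΣy²−(Σy)² = 6·1114 − 3600 = 3084
  √(224·3084) = √690816 = 831.1534
r = 672 / 831.1534 = 0.8085
t = r·√(n−2)/√(1−r²) = 0.8085·√4 / √(1−0.653672) = 1.617000 / 0.588496 = 2.748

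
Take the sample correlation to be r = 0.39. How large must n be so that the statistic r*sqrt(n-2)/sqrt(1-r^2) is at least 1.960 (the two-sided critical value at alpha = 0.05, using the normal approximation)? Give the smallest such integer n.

r√(n−2)/√(1−r²) ≥ 1.960  ⇔  n−2 ≥ (1.960)²·(1−r²)/r²
(1−r²)/r² = (1−0.1521)/0.1521 = 5.5746
n ≥ 2 + 3.8416·5.5746 = 2 + 21.4154 = 23.4154
⌈23.4154⌉ = 24

24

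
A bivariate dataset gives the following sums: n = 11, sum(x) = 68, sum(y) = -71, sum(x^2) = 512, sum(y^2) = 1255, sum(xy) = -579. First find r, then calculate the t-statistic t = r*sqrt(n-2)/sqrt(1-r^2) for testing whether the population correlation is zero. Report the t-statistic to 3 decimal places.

Numerator: nΣxy − (Σx)(Σy) = 11·(-579) − (68)(-71) = -1541
Denominator: √[(nΣx²−(Σx)²)(nΣy²−(Σy)²)]
  nΣx²−(Σx)² = 11·512 − 4624 = 1008;  nΣy²−(Σy)² = 11·1255 − 5041 = 8764
  √(1008·8764) = √8834112 = 2972.2234
r = -1541 / 2972.2234 = -0.5185
t = r·√(n−2)/√(1−r²) = -0.5185·√9 / √(1−0.268842) = -1.555500 / 0.855078 = -1.819

-1.819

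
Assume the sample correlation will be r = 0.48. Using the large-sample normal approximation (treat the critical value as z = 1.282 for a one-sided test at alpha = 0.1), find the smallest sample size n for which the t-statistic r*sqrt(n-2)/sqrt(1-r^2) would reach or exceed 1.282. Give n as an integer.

8

r√(n−2)/√(1−r²) ≥ 1.282  ⇔  n−2 ≥ (1.282)²·(1−r²)/r²
(1−r²)/r² = (1−0.2304)/0.2304 = 3.3403
n ≥ 2 + 1.643524·3.3403 = 2 + 5.4899 = 7.4899
⌈7.4899⌉ = 8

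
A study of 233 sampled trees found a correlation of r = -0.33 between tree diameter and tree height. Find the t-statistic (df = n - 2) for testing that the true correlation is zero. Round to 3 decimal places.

t = r·√(n−2) / √(1−r²) with r = -0.33, n = 233
  = -0.33·√231 / √(1 − 0.1089)
  = -0.33·15.198684 / 0.943981
  = -5.015566 / 0.943981 = -5.313

-5.313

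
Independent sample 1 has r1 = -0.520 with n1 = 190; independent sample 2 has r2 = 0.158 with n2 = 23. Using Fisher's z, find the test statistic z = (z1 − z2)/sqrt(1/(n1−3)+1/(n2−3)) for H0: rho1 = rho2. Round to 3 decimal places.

z1 = atanh(-0.520) = -0.576340,  z2 = atanh(0.158) = 0.159335
SE = √(1/(n1−3) + 1/(n2−3)) = √(1/187 + 1/20) = √(0.0053476 + 0.0500000) = √0.0553476 = 0.235261
z = (z1 − z2)/SE = (-0.576340 − 0.159335) / 0.235261 = -0.735675 / 0.235261 = -3.127

-3.127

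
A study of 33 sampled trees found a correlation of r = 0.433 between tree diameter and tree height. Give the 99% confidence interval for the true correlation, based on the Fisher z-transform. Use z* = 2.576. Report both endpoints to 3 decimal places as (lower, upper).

(-0.007, 0.732)

Fisher z: z_r = atanh(r) = ½·ln((1+0.433)/(1−0.433)) = 0.463583
SE(z) = 1/√(n−3) = 1/√30 = 0.182574
99% ⇒ z* = 2.576; margin = 2.576·0.182574 = 0.470311
CI on z-scale: (-0.006728, 0.933894)
Back-transform: tanh(-0.006728) = -0.006728, tanh(0.933894) = 0.732404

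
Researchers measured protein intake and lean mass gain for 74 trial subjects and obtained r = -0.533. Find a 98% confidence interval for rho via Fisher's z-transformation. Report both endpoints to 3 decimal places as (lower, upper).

z_r = atanh(-0.533) = -0.594326;  SE = 1/√(n−3) = 1/√71 = 0.118678
z-limits: -0.594326 ± 2.326·0.118678 = -0.594326 ± 0.276045 = [-0.870371, -0.318281]
ρ-limits: (tanh -0.870371, tanh -0.318281) = (-0.702, -0.308)

(-0.702, -0.308)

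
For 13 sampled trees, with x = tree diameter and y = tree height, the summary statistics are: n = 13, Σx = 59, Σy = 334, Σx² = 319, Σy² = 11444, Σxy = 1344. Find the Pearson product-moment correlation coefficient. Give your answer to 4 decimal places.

Numerator: nΣxy − (Σx)(Σy) = 13·1344 − (59)(334) = -2234
Denominator: √[(nΣx²−(Σx)²)(nΣy²−(Σy)²)]
  nΣx²−(Σx)² = 13·319 − 3481 = 666;  nΣy²−(Σy)² = 13·11444 − 111556 = 37216
  √(666·37216) = √24785856 = 4978.5395
r = -2234 / 4978.5395 = -0.4487

-0.4487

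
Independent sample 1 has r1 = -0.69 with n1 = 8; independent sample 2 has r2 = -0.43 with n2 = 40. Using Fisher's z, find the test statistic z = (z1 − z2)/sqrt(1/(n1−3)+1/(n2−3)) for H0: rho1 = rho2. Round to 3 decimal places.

-0.814

Fisher z-transforms: z1 = atanh(-0.69) = -0.847956, z2 = atanh(-0.43) = -0.459897; difference d = -0.388059
Var(d) = 1/5 + 1/37 = 0.2000000 + 0.0270270 = 0.2270270
z = d/√Var(d) = -0.388059 / √0.2270270 = -0.388059 / 0.476474 = -0.814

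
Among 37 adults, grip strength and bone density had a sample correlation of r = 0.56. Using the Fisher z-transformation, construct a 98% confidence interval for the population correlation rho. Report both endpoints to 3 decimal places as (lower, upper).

(0.230, 0.775)

Fisher z: z_r = atanh(r) = ½·ln((1+0.56)/(1−0.56)) = 0.632833
SE(z) = 1/√(n−3) = 1/√34 = 0.171499
98% ⇒ z* = 2.326; margin = 2.326·0.171499 = 0.398907
CI on z-scale: (0.233926, 1.031740)
Back-transform: tanh(0.233926) = 0.229750, tanh(1.031740) = 0.774605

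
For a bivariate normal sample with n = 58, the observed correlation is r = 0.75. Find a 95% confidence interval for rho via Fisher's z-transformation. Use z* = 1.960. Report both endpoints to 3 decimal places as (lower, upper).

Fisher z: z_r = atanh(r) = ½·ln((1+0.75)/(1−0.75)) = 0.972955
SE(z) = 1/√(n−3) = 1/√55 = 0.134840
95% ⇒ z* = 1.960; margin = 1.960·0.134840 = 0.264286
CI on z-scale: (0.708669, 1.237241)
Back-transform: tanh(0.708669) = 0.609842, tanh(1.237241) = 0.844667

(0.610, 0.845)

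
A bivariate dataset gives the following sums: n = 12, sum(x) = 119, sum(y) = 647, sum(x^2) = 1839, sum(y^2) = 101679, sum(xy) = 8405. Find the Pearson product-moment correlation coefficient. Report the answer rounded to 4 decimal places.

0.2998

S_xy = nΣxy − ΣxΣy = 12·8405 − 119·647 = 100860 − 76993 = 23867
S_xx = nΣx² − (Σx)² = 12·1839 − 119² = 22068 − 14161 = 7907
S_yy = nΣy² − (Σy)² = 12·101679 − 647² = 1220148 − 418609 = 801539
r = S_xy / √(S_xx·S_yy) = 23867 / √(7907·801539) = 23867 / √6337768873 = 23867 / 79610.1053 = 0.2998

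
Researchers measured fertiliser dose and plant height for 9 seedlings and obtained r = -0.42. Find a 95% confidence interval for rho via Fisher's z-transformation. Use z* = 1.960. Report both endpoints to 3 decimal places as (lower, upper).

(-0.848, 0.339)

z_r = atanh(-0.42) = -0.447692;  SE = 1/√(n−3) = 1/√6 = 0.408248
z-limits: -0.447692 ± 1.960·0.408248 = -0.447692 ± 0.800166 = [-1.247858, 0.352474]
ρ-limits: (tanh -1.247858, tanh 0.352474) = (-0.848, 0.339)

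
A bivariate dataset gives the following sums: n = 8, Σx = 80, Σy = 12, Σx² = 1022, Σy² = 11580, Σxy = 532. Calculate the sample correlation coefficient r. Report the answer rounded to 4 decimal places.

Numerator: nΣxy − (Σx)(Σy) = 8·532 − (80)(12) = 3296
Denominator: √[(nΣx²−(Σx)²)(nΣy²−(Σy)²)]
  nΣx²−(Σx)² = 8·1022 − 6400 = 1776;  nΣy²−(Σy)² = 8·11580 − 144 = 92496
  √(1776·92496) = √164272896 = 12816.8988
r = 3296 / 12816.8988 = 0.2572

0.2572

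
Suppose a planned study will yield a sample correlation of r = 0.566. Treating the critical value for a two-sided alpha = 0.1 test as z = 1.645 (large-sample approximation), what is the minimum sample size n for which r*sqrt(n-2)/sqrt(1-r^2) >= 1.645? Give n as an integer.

8

r√(n−2)/√(1−r²) ≥ 1.645  ⇔  n−2 ≥ (1.645)²·(1−r²)/r²
(1−r²)/r² = (1−0.320356)/0.320356 = 2.1215
n ≥ 2 + 2.706025·2.1215 = 2 + 5.7408 = 7.7408
⌈7.7408⌉ = 8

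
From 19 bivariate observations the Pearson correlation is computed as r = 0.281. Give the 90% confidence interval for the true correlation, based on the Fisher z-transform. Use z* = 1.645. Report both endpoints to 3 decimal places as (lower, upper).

(-0.122, 0.604)

z_r = atanh(0.281) = 0.288767;  SE = 1/√(n−3) = 1/√16 = 0.250000
z-limits: 0.288767 ± 1.645·0.250000 = 0.288767 ± 0.411250 = [-0.122483, 0.700017]
ρ-limits: (tanh -0.122483, tanh 0.700017) = (-0.122, 0.604)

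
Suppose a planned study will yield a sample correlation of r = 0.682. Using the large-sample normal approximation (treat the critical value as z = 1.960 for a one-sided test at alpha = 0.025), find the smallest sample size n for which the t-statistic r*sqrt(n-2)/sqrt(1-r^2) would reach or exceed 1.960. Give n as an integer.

r√(n−2)/√(1−r²) ≥ 1.960  ⇔  n−2 ≥ (1.960)²·(1−r²)/r²
(1−r²)/r² = (1−0.465124)/0.465124 = 1.1500
n ≥ 2 + 3.8416·1.1500 = 2 + 4.4178 = 6.4178
⌈6.4178⌉ = 7

7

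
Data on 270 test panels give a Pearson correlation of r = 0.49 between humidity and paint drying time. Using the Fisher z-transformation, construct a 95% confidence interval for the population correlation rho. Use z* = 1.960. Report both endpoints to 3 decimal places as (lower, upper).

(0.394, 0.576)

Fisher z: z_r = atanh(r) = ½·ln((1+0.49)/(1−0.49)) = 0.536060
SE(z) = 1/√(n−3) = 1/√267 = 0.061199
95% ⇒ z* = 1.960; margin = 1.960·0.061199 = 0.119950
CI on z-scale: (0.416110, 0.656010)
Back-transform: tanh(0.416110) = 0.393648, tanh(0.656010) = 0.575702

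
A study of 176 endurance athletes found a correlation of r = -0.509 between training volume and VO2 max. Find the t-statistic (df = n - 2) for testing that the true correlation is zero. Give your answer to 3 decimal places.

-7.800

t = r·√(n−2) / √(1−r²) with r = -0.509, n = 176
  = -0.509·√174 / √(1 − 0.259081)
  = -0.509·13.190906 / 0.860767
  = -6.714171 / 0.860767 = -7.800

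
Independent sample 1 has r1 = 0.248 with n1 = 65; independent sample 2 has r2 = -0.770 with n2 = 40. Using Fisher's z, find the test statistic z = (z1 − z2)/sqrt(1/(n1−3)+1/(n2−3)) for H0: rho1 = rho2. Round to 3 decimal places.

z1 = atanh(0.248) = 0.253281,  z2 = atanh(-0.770) = -1.020328
SE = √(1/(n1−3) + 1/(n2−3)) = √(1/62 + 1/37) = √(0.0161290 + 0.0270270) = √0.0431560 = 0.207740
z = (z1 − z2)/SE = (0.253281 − (-1.020328)) / 0.207740 = 1.273609 / 0.207740 = 6.131

6.131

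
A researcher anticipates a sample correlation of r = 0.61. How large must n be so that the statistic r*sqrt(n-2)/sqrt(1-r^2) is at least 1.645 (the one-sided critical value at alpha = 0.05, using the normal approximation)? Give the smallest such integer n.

r√(n−2)/√(1−r²) ≥ 1.645  ⇔  n−2 ≥ (1.645)²·(1−r²)/r²
(1−r²)/r² = (1−0.3721)/0.3721 = 1.6874
n ≥ 2 + 2.706025·1.6874 = 2 + 4.5661 = 6.5661
⌈6.5661⌉ = 7

7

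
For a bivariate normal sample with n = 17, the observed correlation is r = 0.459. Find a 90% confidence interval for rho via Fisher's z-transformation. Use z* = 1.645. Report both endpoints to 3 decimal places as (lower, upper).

Fisher z: z_r = atanh(r) = ½·ln((1+0.459)/(1−0.459)) = 0.496044
SE(z) = 1/√(n−3) = 1/√14 = 0.267261
90% ⇒ z* = 1.645; margin = 1.645·0.267261 = 0.439644
CI on z-scale: (0.056400, 0.935688)
Back-transform: tanh(0.056400) = 0.056340, tanh(0.935688) = 0.733235

(0.056, 0.733)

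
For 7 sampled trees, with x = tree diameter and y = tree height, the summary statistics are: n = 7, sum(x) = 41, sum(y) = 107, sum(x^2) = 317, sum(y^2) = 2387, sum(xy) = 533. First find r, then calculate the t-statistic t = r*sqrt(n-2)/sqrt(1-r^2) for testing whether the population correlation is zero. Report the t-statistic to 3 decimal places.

-0.947

Numerator: nΣxy − (Σx)(Σy) = 7·533 − (41)(107) = -656
Denominator: √[(nΣx²−(Σx)²)(nΣy²−(Σy)²)]
  nΣx²−(Σx)² = 7·317 − 1681 = 538;  nΣy²−(Σy)² = 7·2387 − 11449 = 5260
  √(538·5260) = √2829880 = 1682.2247
r = -656 / 1682.2247 = -0.3900
t = r·√(n−2)/√(1−r²) = -0.3900·√5 / √(1−0.152100) = -0.872067 / 0.920815 = -0.947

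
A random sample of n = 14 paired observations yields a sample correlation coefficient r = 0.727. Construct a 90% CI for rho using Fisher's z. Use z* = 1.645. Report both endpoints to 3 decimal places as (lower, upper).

Fisher z: z_r = atanh(r) = ½·ln((1+0.727)/(1−0.727)) = 0.922335
SE(z) = 1/√(n−3) = 1/√11 = 0.301511
90% ⇒ z* = 1.645; margin = 1.645·0.301511 = 0.495986
CI on z-scale: (0.426349, 1.418321)
Back-transform: tanh(0.426349) = 0.402266, tanh(1.418321) = 0.889248

(0.402, 0.889)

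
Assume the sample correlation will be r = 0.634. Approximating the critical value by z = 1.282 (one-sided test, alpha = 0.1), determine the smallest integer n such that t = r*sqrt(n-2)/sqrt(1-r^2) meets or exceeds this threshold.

Need r·√(n−2)/√(1−r²) ≥ 1.282
√(n−2) ≥ 1.282·√(1−0.401956) / 0.634 = 1.282·0.773333 / 0.634 = 1.5637
n−2 ≥ 2.4452  ⇒  n ≥ 4.4452
Smallest integer n = 5

5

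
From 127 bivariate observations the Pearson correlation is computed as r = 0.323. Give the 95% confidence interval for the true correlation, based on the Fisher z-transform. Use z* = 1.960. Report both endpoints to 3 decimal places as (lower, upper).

z_r = atanh(0.323) = 0.334993;  SE = 1/√(n−3) = 1/√124 = 0.089803
z-limits: 0.334993 ± 1.960·0.089803 = 0.334993 ± 0.176014 = [0.158979, 0.511007]
ρ-limits: (tanh 0.158979, tanh 0.511007) = (0.158, 0.471)

(0.158, 0.471)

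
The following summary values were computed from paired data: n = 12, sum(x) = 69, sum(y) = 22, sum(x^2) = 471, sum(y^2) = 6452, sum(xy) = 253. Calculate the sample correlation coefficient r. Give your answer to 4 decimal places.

S_xy = nΣxy − ΣxΣy = 12·253 − 69·22 = 3036 − 1518 = 1518
S_xx = nΣx² − (Σx)² = 12·471 − 69² = 5652 − 4761 = 891
S_yy = nΣy² − (Σy)² = 12·6452 − 22² = 77424 − 484 = 76940
r = S_xy / √(S_xx·S_yy) = 1518 / √(891·76940) = 1518 / √68553540 = 1518 / 8279.7065 = 0.1833

0.1833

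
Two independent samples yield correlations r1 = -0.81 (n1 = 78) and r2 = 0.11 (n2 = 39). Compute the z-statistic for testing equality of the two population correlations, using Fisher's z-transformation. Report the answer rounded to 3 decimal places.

z1 = atanh(-0.81) = -1.127029,  z2 = atanh(0.11) = 0.110447
SE = √(1/(n1−3) + 1/(n2−3)) = √(1/75 + 1/36) = √(0.0133333 + 0.0277778) = √0.0411111 = 0.202759
z = (z1 − z2)/SE = (-1.127029 − 0.110447) / 0.202759 = -1.237476 / 0.202759 = -6.103

-6.103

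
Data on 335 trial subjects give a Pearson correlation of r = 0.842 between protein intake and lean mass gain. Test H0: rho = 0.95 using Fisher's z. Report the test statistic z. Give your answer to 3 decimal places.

-11.001

z_r = atanh(0.842) = 1.228006,  z_0 = atanh(0.95) = 1.831781
SE = 1/√(n−3) = 1/√332 = 0.054882
z = (z_r − z_0)/SE = (1.228006 − 1.831781) / 0.054882 = -0.603775 / 0.054882 = -11.001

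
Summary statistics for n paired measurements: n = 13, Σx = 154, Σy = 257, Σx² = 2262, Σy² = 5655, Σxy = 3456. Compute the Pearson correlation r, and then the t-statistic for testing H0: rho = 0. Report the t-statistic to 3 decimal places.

4.766

Numerator: nΣxy − (Σx)(Σy) = 13·3456 − (154)(257) = 5350
Denominator: √[(nΣx²−(Σx)²)(nΣy²−(Σy)²)]
  nΣx²−(Σx)² = 13·2262 − 23716 = 5690;  nΣy²−(Σy)² = 13·5655 − 66049 = 7466
  √(5690·7466) = √42481540 = 6517.7864
r = 5350 / 6517.7864 = 0.8208
t = r·√(n−2)/√(1−r²) = 0.8208·√11 / √(1−0.673713) = 2.722286 / 0.571215 = 4.766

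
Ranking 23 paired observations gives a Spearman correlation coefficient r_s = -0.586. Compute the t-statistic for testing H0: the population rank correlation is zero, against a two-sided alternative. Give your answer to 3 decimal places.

1 − r_s² = 1 − 0.343396 = 0.656604;  √(1−r_s²) = 0.810311
√(n−2) = √21 = 4.582576
t = r_s·√(n−2)/√(1−r_s²) = -0.586 · 4.582576 / 0.810311 = -3.314

-3.314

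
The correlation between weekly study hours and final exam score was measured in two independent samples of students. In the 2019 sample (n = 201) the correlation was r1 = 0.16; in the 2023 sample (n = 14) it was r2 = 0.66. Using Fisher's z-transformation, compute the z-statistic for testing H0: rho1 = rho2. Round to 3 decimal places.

Fisher z-transforms: z1 = atanh(0.16) = 0.161387, z2 = atanh(0.66) = 0.792814; difference d = -0.631427
Var(d) = 1/198 + 1/11 = 0.0050505 + 0.0909091 = 0.0959596
z = d/√Var(d) = -0.631427 / √0.0959596 = -0.631427 / 0.309773 = -2.038

-2.038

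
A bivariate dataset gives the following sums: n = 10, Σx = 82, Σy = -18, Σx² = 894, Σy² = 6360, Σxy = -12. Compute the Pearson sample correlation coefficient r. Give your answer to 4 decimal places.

S_xy = nΣxy − ΣxΣy = 10·(-12) − 82·(-18) = -120 − (-1476) = 1356
S_xx = nΣx² − (Σx)² = 10·894 − 82² = 8940 − 6724 = 2216
S_yy = nΣy² − (Σy)² = 10·6360 − (-18)² = 63600 − 324 = 63276
r = S_xy / √(S_xx·S_yy) = 1356 / √(2216·63276) = 1356 / √140219616 = 1356 / 11841.4364 = 0.1145

0.1145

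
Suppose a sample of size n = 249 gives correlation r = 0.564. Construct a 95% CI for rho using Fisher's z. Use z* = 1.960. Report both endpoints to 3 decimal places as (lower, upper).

Fisher z: z_r = atanh(r) = ½·ln((1+0.564)/(1−0.564)) = 0.638680
SE(z) = 1/√(n−3) = 1/√246 = 0.063758
95% ⇒ z* = 1.960; margin = 1.960·0.063758 = 0.124966
CI on z-scale: (0.513714, 0.763646)
Back-transform: tanh(0.513714) = 0.472834, tanh(0.763646) = 0.643220

(0.473, 0.643)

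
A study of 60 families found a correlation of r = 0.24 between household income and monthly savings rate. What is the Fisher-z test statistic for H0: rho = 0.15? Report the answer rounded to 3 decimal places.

0.707

z_r = atanh(0.24) = 0.244774,  z_0 = atanh(0.15) = 0.151140
SE = 1/√(n−3) = 1/√57 = 0.132453
z = (z_r − z_0)/SE = (0.244774 − 0.151140) / 0.132453 = 0.093634 / 0.132453 = 0.707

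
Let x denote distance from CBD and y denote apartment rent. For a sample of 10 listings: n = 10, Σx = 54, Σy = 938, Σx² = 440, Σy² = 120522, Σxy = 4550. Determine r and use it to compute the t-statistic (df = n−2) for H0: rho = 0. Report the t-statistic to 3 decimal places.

-0.682

Numerator: nΣxy − (Σx)(Σy) = 10·4550 − (54)(938) = -5152
Denominator: √[(nΣx²−(Σx)²)(nΣy²−(Σy)²)]
  nΣx²−(Σx)² = 10·440 − 2916 = 1484;  nΣy²−(Σy)² = 10·120522 − 879844 = 325376
  √(1484·325376) = √482857984 = 21974.0298
r = -5152 / 21974.0298 = -0.2345
t = r·√(n−2)/√(1−r²) = -0.2345·√8 / √(1−0.054990) = -0.663266 / 0.972116 = -0.682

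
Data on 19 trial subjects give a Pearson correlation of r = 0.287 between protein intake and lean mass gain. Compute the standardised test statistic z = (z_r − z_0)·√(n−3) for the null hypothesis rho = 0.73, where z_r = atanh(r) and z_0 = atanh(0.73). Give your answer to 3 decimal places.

z_r = atanh(0.287) = 0.295294,  z_0 = atanh(0.73) = 0.928727
SE = 1/√(n−3) = 1/√16 = 0.250000
z = (z_r − z_0)/SE = (0.295294 − 0.928727) / 0.250000 = -0.633433 / 0.250000 = -2.534

-2.534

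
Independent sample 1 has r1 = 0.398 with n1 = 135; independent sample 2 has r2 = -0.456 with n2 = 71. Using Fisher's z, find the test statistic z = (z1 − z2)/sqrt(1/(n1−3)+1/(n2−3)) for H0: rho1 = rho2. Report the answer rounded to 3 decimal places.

6.120

Fisher z-transforms: z1 = atanh(0.398) = 0.421270, z2 = atanh(-0.456) = -0.492249; difference d = 0.913519
Var(d) = 1/132 + 1/68 = 0.0075758 + 0.0147059 = 0.0222817
z = d/√Var(d) = 0.913519 / √0.0222817 = 0.913519 / 0.149271 = 6.120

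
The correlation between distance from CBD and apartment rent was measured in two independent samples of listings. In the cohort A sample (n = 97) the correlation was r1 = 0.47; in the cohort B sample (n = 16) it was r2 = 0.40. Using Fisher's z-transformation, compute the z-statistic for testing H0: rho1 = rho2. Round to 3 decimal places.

Fisher z-transforms: z1 = atanh(0.47) = 0.510070, z2 = atanh(0.40) = 0.423649; difference d = 0.086421
Var(d) = 1/94 + 1/13 = 0.0106383 + 0.0769231 = 0.0875614
z = d/√Var(d) = 0.086421 / √0.0875614 = 0.086421 / 0.295908 = 0.292

0.292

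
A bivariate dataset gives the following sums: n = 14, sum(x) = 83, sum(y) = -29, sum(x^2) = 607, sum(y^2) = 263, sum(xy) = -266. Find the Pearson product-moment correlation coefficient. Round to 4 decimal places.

Numerator: nΣxy − (Σx)(Σy) = 14·(-266) − (83)(-29) = -1317
Denominator: √[(nΣx²−(Σx)²)(nΣy²−(Σy)²)]
  nΣx²−(Σx)² = 14·607 − 6889 = 1609;  nΣy²−(Σy)² = 14·263 − 841 = 2841
  √(1609·2841) = √4571169 = 2138.0292
r = -1317 / 2138.0292 = -0.6160

-0.6160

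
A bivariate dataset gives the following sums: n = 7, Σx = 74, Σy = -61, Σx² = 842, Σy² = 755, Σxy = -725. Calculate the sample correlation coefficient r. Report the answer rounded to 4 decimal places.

-0.6938

Numerator: nΣxy − (Σx)(Σy) = 7·(-725) − (74)(-61) = -561
Denominator: √[(nΣx²−(Σx)²)(nΣy²−(Σy)²)]
  nΣx²−(Σx)² = 7·842 − 5476 = 418;  nΣy²−(Σy)² = 7·755 − 3721 = 1564
  √(418·1564) = √653752 = 808.5493
r = -561 / 808.5493 = -0.6938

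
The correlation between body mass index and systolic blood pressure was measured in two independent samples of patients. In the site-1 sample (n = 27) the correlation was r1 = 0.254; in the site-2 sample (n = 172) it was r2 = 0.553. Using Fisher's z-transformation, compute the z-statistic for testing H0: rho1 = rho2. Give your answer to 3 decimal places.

-1.664

Fisher z-transforms: z1 = atanh(0.254) = 0.259684, z2 = atanh(0.553) = 0.622693; difference d = -0.363009
Var(d) = 1/24 + 1/169 = 0.0416667 + 0.0059172 = 0.0475839
z = d/√Var(d) = -0.363009 / √0.0475839 = -0.363009 / 0.218137 = -1.664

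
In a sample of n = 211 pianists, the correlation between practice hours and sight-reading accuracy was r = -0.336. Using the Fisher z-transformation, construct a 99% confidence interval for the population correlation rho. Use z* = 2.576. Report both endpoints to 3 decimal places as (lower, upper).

z_r = atanh(-0.336) = -0.349577;  SE = 1/√(n−3) = 1/√208 = 0.069338
z-limits: -0.349577 ± 2.576·0.069338 = -0.349577 ± 0.178615 = [-0.528192, -0.170962]
ρ-limits: (tanh -0.528192, tanh -0.170962) = (-0.484, -0.169)

(-0.484, -0.169)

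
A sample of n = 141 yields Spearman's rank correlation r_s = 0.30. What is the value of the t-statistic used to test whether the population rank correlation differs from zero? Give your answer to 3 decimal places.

3.708

t = r_s·√(n−2) / √(1−r_s²) with r_s = 0.30, n = 141
  = 0.30·√139 / √(1 − 0.0900)
  = 0.30·11.789826 / 0.953939
  = 3.536948 / 0.953939 = 3.708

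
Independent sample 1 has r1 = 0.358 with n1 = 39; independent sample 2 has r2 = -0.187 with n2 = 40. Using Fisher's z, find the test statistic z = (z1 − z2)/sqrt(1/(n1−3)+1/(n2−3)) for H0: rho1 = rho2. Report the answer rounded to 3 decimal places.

Fisher z-transforms: z1 = atanh(0.358) = 0.374590, z2 = atanh(-0.187) = -0.189227; difference d = 0.563817
Var(d) = 1/36 + 1/37 = 0.0277778 + 0.0270270 = 0.0548048
z = d/√Var(d) = 0.563817 / √0.0548048 = 0.563817 / 0.234104 = 2.408

2.408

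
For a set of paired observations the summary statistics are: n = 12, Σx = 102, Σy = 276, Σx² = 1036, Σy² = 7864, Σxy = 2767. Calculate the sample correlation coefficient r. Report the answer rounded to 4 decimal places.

0.8317

Numerator: nΣxy − (Σx)(Σy) = 12·2767 − (102)(276) = 5052
Denominator: √[(nΣx²−(Σx)²)(nΣy²−(Σy)²)]
  nΣx²−(Σx)² = 12·1036 − 10404 = 2028;  nΣy²−(Σy)² = 12·7864 − 76176 = 18192
  √(2028·18192) = √36893376 = 6073.9918
r = 5052 / 6073.9918 = 0.8317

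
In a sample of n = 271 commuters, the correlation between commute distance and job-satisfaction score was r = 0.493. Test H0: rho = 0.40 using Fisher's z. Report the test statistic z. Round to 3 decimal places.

1.905

z_r = atanh(0.493) = 0.540016,  z_0 = atanh(0.40) = 0.423649
SE = 1/√(n−3) = 1/√268 = 0.061085
z = (z_r − z_0)/SE = (0.540016 − 0.423649) / 0.061085 = 0.116367 / 0.061085 = 1.905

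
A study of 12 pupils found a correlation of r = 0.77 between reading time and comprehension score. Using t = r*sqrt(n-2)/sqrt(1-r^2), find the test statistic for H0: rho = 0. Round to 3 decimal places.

1 − r² = 1 − 0.5929 = 0.4071;  √(1−r²) = 0.638044
√(n−2) = √10 = 3.162278
t = r·√(n−2)/√(1−r²) = 0.77 · 3.162278 / 0.638044 = 3.816

3.816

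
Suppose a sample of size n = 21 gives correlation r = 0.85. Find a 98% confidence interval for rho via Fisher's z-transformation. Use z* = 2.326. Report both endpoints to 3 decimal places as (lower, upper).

(0.609, 0.947)

Fisher z: z_r = atanh(r) = ½·ln((1+0.85)/(1−0.85)) = 1.256153
SE(z) = 1/√(n−3) = 1/√18 = 0.235702
98% ⇒ z* = 2.326; margin = 2.326·0.235702 = 0.548243
CI on z-scale: (0.707910, 1.804396)
Back-transform: tanh(0.707910) = 0.609365, tanh(1.804396) = 0.947259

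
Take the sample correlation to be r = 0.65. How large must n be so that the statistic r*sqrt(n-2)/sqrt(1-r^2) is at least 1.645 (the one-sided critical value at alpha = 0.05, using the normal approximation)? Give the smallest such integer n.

r√(n−2)/√(1−r²) ≥ 1.645  ⇔  n−2 ≥ (1.645)²·(1−r²)/r²
(1−r²)/r² = (1−0.4225)/0.4225 = 1.3669
n ≥ 2 + 2.706025·1.3669 = 2 + 3.6989 = 5.6989
⌈5.6989⌉ = 6

6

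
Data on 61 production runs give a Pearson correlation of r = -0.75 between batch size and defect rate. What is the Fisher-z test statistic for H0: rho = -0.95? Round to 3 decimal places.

6.541

Fisher z: atanh(-0.75) = -0.972955, atanh(-0.95) = -1.831781
z = (z_r − z_0)·√(n−3) = (-0.972955 − (-1.831781))·√58 = 0.858826 · 7.615773 = 6.541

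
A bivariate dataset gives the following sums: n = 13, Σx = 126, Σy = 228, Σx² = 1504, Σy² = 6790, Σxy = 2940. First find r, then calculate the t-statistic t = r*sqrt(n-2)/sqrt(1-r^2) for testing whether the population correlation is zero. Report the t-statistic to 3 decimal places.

Numerator: nΣxy − (Σx)(Σy) = 13·2940 − (126)(228) = 9492
Denominator: √[(nΣx²−(Σx)²)(nΣy²−(Σy)²)]
  nΣx²−(Σx)² = 13·1504 − 15876 = 3676;  nΣy²−(Σy)² = 13·6790 − 51984 = 36286
  √(3676·36286) = √133387336 = 11549.3435
r = 9492 / 11549.3435 = 0.8219
t = r·√(n−2)/√(1−r²) = 0.8219·√11 / √(1−0.675520) = 2.725934 / 0.569631 = 4.785

4.785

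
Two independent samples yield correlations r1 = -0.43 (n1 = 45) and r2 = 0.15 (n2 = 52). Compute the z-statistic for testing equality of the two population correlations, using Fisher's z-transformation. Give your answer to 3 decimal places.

-2.906

Fisher z-transforms: z1 = atanh(-0.43) = -0.459897, z2 = atanh(0.15) = 0.151140; difference d = -0.611037
Var(d) = 1/42 + 1/49 = 0.0238095 + 0.0204082 = 0.0442177
z = d/√Var(d) = -0.611037 / √0.0442177 = -0.611037 / 0.210280 = -2.906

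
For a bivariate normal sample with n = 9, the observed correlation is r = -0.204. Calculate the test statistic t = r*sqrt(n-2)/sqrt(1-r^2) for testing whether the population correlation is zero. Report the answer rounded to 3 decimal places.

-0.551

t = r·√(n−2) / √(1−r²) with r = -0.204, n = 9
  = -0.204·√7 / √(1 − 0.041616)
  = -0.204·2.645751 / 0.978971
  = -0.539733 / 0.978971 = -0.551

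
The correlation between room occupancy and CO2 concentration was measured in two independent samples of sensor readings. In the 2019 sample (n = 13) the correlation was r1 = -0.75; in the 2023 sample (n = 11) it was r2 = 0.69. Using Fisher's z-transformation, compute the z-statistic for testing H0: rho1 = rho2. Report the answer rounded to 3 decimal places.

-3.839

Fisher z-transforms: z1 = atanh(-0.75) = -0.972955, z2 = atanh(0.69) = 0.847956; difference d = -1.820911
Var(d) = 1/10 + 1/8 = 0.1000000 + 0.1250000 = 0.2250000
z = d/√Var(d) = -1.820911 / √0.2250000 = -1.820911 / 0.474342 = -3.839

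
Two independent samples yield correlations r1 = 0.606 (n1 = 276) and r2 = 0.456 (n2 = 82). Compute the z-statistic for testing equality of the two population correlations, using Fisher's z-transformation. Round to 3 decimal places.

z1 = atanh(0.606) = 0.702575,  z2 = atanh(0.456) = 0.492249
SE = √(1/(n1−3) + 1/(n2−3)) = √(1/273 + 1/79) = √(0.0036630 + 0.0126582) = √0.0163212 = 0.127754
z = (z1 − z2)/SE = (0.702575 − 0.492249) / 0.127754 = 0.210326 / 0.127754 = 1.646

1.646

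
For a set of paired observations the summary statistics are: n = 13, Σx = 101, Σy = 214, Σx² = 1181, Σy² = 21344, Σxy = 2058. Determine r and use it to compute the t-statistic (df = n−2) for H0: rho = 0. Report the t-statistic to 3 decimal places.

0.499

Numerator: nΣxy − (Σx)(Σy) = 13·2058 − (101)(214) = 5140
Denominator: √[(nΣx²−(Σx)²)(nΣy²−(Σy)²)]
  nΣx²−(Σx)² = 13·1181 − 10201 = 5152;  nΣy²−(Σy)² = 13·21344 − 45796 = 231676
  √(5152·231676) = √1193594752 = 34548.4407
r = 5140 / 34548.4407 = 0.1488
t = r·√(n−2)/√(1−r²) = 0.1488·√11 / √(1−0.022141) = 0.493514 / 0.988868 = 0.499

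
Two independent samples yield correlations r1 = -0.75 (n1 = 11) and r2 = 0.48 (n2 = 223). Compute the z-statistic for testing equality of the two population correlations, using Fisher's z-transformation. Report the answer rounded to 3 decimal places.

Fisher z-transforms: z1 = atanh(-0.75) = -0.972955, z2 = atanh(0.48) = 0.522984; difference d = -1.495939
Var(d) = 1/8 + 1/220 = 0.1250000 + 0.0045455 = 0.1295455
z = d/√Var(d) = -1.495939 / √0.1295455 = -1.495939 / 0.359924 = -4.156

-4.156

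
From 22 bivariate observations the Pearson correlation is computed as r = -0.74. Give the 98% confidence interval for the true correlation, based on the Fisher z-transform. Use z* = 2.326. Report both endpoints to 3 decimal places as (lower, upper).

z_r = atanh(-0.74) = -0.950479;  SE = 1/√(n−3) = 1/√19 = 0.229416
z-limits: -0.950479 ± 2.326·0.229416 = -0.950479 ± 0.533622 = [-1.484101, -0.416857]
ρ-limits: (tanh -1.484101, tanh -0.416857) = (-0.902, -0.394)

(-0.902, -0.394)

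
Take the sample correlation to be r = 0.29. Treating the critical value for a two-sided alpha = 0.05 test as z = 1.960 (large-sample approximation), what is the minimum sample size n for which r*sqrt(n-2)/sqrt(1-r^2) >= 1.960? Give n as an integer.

r√(n−2)/√(1−r²) ≥ 1.960  ⇔  n−2 ≥ (1.960)²·(1−r²)/r²
(1−r²)/r² = (1−0.0841)/0.0841 = 10.8906
n ≥ 2 + 3.8416·10.8906 = 2 + 41.8373 = 43.8373
⌈43.8373⌉ = 44

44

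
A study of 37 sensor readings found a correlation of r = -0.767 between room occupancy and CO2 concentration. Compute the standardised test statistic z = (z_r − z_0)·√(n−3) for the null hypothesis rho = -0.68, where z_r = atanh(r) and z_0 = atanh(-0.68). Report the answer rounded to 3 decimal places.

z_r = atanh(-0.767) = -1.013000,  z_0 = atanh(-0.68) = -0.829114
SE = 1/√(n−3) = 1/√34 = 0.171499
z = (z_r − z_0)/SE = (-1.013000 − (-0.829114)) / 0.171499 = -0.183886 / 0.171499 = -1.072

-1.072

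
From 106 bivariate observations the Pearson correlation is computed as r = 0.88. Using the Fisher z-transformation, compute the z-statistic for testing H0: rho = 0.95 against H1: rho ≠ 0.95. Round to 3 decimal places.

z_r = atanh(0.88) = 1.375768,  z_0 = atanh(0.95) = 1.831781
SE = 1/√(n−3) = 1/√103 = 0.098533
z = (z_r − z_0)/SE = (1.375768 − 1.831781) / 0.098533 = -0.456013 / 0.098533 = -4.628

-4.628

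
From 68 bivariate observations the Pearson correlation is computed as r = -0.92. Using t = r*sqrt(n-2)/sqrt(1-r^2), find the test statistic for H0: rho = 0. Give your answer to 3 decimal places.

-19.071

1 − r² = 1 − 0.8464 = 0.1536;  √(1−r²) = 0.391918
√(n−2) = √66 = 8.124038
t = r·√(n−2)/√(1−r²) = -0.92 · 8.124038 / 0.391918 = -19.071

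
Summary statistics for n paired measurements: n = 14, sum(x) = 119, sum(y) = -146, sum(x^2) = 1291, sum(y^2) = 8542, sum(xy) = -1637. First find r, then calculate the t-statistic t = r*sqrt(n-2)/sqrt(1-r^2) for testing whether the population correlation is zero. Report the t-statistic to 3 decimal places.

Numerator: nΣxy − (Σx)(Σy) = 14·(-1637) − (119)(-146) = -5544
Denominator: √[(nΣx²−(Σx)²)(nΣy²−(Σy)²)]
  nΣx²−(Σx)² = 14·1291 − 14161 = 3913;  nΣy²−(Σy)² = 14·8542 − 21316 = 98272
  √(3913·98272) = √384538336 = 19609.6491
r = -5544 / 19609.6491 = -0.2827
t = r·√(n−2)/√(1−r²) = -0.2827·√12 / √(1−0.079919) = -0.979302 / 0.959209 = -1.021

-1.021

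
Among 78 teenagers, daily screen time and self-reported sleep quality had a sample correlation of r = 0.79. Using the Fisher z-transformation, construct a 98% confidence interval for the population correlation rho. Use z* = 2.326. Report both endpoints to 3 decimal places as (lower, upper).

(0.666, 0.872)

Fisher z: z_r = atanh(r) = ½·ln((1+0.79)/(1−0.79)) = 1.071432
SE(z) = 1/√(n−3) = 1/√75 = 0.115470
98% ⇒ z* = 2.326; margin = 2.326·0.115470 = 0.268583
CI on z-scale: (0.802849, 1.340015)
Back-transform: tanh(0.802849) = 0.665627, tanh(1.340015) = 0.871676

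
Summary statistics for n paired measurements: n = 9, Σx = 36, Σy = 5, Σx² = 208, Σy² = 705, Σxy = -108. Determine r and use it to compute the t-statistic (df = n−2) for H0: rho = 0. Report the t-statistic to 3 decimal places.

S_xy = nΣxy − ΣxΣy = 9·(-108) − 36·5 = -972 − 180 = -1152
S_xx = nΣx² − (Σx)² = 9·208 − 36² = 1872 − 1296 = 576
S_yy = nΣy² − (Σy)² = 9·705 − 5² = 6345 − 25 = 6320
r = S_xy / √(S_xx·S_yy) = -1152 / √(576·6320) = -1152 / √3640320 = -1152 / 1907.9623 = -0.6038
t = r·√(n−2)/√(1−r²) = -0.6038·√7 / √(1−0.364574) = -1.597505 / 0.797136 = -2.004

-2.004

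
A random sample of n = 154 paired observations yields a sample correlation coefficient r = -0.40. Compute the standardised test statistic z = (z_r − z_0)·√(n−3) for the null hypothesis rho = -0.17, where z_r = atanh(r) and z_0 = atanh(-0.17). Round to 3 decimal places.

-3.096

Fisher z: atanh(-0.40) = -0.423649, atanh(-0.17) = -0.171667
z = (z_r − z_0)·√(n−3) = (-0.423649 − (-0.171667))·√151 = -0.251982 · 12.288206 = -3.096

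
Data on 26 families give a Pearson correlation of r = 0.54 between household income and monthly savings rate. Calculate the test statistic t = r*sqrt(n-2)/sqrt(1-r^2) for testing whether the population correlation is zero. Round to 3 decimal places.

3.143

1 − r² = 1 − 0.2916 = 0.7084;  √(1−r²) = 0.841665
√(n−2) = √24 = 4.898979
t = r·√(n−2)/√(1−r²) = 0.54 · 4.898979 / 0.841665 = 3.143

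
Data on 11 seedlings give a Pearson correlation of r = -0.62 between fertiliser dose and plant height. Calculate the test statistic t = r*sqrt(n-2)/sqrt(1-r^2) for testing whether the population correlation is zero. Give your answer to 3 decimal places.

-2.371

1 − r² = 1 − 0.3844 = 0.6156;  √(1−r²) = 0.784602
√(n−2) = √9 = 3.000000
t = r·√(n−2)/√(1−r²) = -0.62 · 3.000000 / 0.784602 = -2.371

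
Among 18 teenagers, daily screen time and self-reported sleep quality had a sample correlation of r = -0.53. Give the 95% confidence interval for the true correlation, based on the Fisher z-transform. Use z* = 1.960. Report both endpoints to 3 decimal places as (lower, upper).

(-0.799, -0.084)

Fisher z: z_r = atanh(r) = ½·ln((1+(-0.53))/(1−(-0.53))) = -0.590145
SE(z) = 1/√(n−3) = 1/√15 = 0.258199
95% ⇒ z* = 1.960; margin = 1.960·0.258199 = 0.506070
CI on z-scale: (-1.096215, -0.084075)
Back-transform: tanh(-1.096215) = -0.799135, tanh(-0.084075) = -0.083877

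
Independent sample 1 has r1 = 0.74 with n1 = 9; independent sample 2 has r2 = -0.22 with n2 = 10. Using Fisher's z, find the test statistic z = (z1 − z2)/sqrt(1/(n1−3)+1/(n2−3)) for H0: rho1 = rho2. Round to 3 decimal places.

2.110

z1 = atanh(0.74) = 0.950479,  z2 = atanh(-0.22) = -0.223656
SE = √(1/(n1−3) + 1/(n2−3)) = √(1/6 + 1/7) = √(0.1666667 + 0.1428571) = √0.3095238 = 0.556349
z = (z1 − z2)/SE = (0.950479 − (-0.223656)) / 0.556349 = 1.174135 / 0.556349 = 2.110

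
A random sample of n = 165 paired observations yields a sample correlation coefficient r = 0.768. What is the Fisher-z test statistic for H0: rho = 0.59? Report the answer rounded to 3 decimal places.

4.299

Fisher z: atanh(0.768) = 1.015433, atanh(0.59) = 0.677666
z = (z_r − z_0)·√(n−3) = (1.015433 − 0.677666)·√162 = 0.337767 · 12.727922 = 4.299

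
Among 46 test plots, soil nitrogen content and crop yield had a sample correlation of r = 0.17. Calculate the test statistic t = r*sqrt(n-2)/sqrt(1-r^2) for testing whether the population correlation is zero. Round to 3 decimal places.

1.144

1 − r² = 1 − 0.0289 = 0.9711;  √(1−r²) = 0.985444
√(n−2) = √44 = 6.633250
t = r·√(n−2)/√(1−r²) = 0.17 · 6.633250 / 0.985444 = 1.144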